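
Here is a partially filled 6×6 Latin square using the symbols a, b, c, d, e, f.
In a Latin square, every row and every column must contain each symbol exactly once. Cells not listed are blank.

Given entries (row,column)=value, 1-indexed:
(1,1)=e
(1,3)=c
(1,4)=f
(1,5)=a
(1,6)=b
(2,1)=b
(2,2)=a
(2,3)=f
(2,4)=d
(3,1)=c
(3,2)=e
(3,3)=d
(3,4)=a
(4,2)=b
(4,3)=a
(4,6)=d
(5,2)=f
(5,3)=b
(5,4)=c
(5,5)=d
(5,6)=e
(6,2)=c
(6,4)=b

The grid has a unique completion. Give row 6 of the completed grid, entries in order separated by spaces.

Row 6, column 3: row 6 has {b, c} and column 3 has {a, b, c, d, f}, leaving only e.
Row 6, column 5: row 6 has {b, c, e} and column 5 has {a, d}, leaving only f.
Row 6, column 6: row 6 has {b, c, e, f} and column 6 has {b, d, e}, leaving only a.
Row 6, column 1: row 6 has {a, b, c, e, f} and column 1 has {b, c, e}, leaving only d.
So row 6 reads: d c e b f a.

d c e b f a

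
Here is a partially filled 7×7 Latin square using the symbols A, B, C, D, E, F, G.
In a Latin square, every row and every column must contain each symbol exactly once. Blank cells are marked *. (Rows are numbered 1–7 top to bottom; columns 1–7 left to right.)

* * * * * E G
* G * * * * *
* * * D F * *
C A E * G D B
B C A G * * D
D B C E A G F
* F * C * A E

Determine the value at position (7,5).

B

Row 1, column 2: row 1 has {E, G} and column 2 has {A, B, C, F, G}, leaving only D.
Row 3, column 2: row 3 has {D, F} and column 2 has {A, B, C, D, F, G}, leaving only E.
Row 4, column 4: row 4 has {A, B, C, D, E, G} and column 4 has {C, D, E, G}, leaving only F.
Row 5, column 5: row 5 has {A, B, C, D, G} and column 5 has {A, F, G}, leaving only E.
Row 5, column 6: row 5 has {A, B, C, D, E, G} and column 6 has {A, D, E, G}, leaving only F.
Row 7, column 1: row 7 has {A, C, E, F} and column 1 has {B, C, D}, leaving only G.
Row 3, column 1: row 3 has {D, E, F} and column 1 has {B, C, D, G}, leaving only A.
Row 1, column 1: row 1 has {D, E, G} and column 1 has {A, B, C, D, G}, leaving only F.
Row 1, column 3: row 1 has {D, E, F, G} and column 3 has {A, C, E}, leaving only B.
Row 1, column 4: row 1 has {B, D, E, F, G} and column 4 has {C, D, E, F, G}, leaving only A.
Row 1, column 5: row 1 has {A, B, D, E, F, G} and column 5 has {A, E, F, G}, leaving only C.
Row 2, column 1: row 2 has {G} and column 1 has {A, B, C, D, F, G}, leaving only E.
Row 2, column 4: row 2 has {E, G} and column 4 has {A, C, D, E, F, G}, leaving only B.
Row 2, column 5: row 2 has {B, E, G} and column 5 has {A, C, E, F, G}, leaving only D.
Row 7 already has {A, C, E, F, G} and column 5 already has {A, C, D, E, F, G}, so row 7, column 5 must be B.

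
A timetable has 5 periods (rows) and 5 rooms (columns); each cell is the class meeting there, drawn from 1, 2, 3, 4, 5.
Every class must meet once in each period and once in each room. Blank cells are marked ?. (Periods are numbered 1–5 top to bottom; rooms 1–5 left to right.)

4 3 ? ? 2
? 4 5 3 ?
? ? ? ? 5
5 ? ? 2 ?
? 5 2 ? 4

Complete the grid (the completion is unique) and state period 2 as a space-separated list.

2 4 5 3 1

Period 2, room 5: period 2 has {3, 4, 5} and room 5 has {2, 4, 5}, leaving only 1.
Period 2, room 1: period 2 has {1, 3, 4, 5} and room 1 has {4, 5}, leaving only 2.
So period 2 reads: 2 4 5 3 1.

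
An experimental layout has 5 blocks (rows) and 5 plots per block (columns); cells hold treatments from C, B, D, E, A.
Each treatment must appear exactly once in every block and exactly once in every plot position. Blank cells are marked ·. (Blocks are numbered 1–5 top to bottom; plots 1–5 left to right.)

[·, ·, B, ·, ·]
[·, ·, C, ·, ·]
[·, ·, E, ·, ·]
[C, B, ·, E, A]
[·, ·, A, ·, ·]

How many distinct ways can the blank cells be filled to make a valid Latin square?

Block 1, plot 1: eliminating its block and plot leaves {D, E, A}.
Block 1, plot 2: eliminating its block and plot leaves {C, D, E, A}.
Block 1, plot 4: eliminating its block and plot leaves {C, D, A}.
Block 1, plot 5: eliminating its block and plot leaves {C, D, E}.
Block 2, plot 1: eliminating its block and plot leaves {B, D, E, A}.
Block 2, plot 2: eliminating its block and plot leaves {D, E, A}.
Block 2, plot 4: eliminating its block and plot leaves {B, D, A}.
Block 2, plot 5: eliminating its block and plot leaves {B, D, E}.
Block 3, plot 1: eliminating its block and plot leaves {B, D, A}.
Block 3, plot 2: eliminating its block and plot leaves {C, D, A}.
Block 3, plot 4: eliminating its block and plot leaves {C, B, D, A}.
Block 3, plot 5: eliminating its block and plot leaves {C, B, D}.
Block 4, plot 3: eliminating its block and plot leaves {D}.
Block 5, plot 1: eliminating its block and plot leaves {B, D, E}.
Block 5, plot 2: eliminating its block and plot leaves {C, D, E}.
Block 5, plot 4: eliminating its block and plot leaves {C, B, D}.
Block 5, plot 5: eliminating its block and plot leaves {C, B, D, E}.
Enumerating the assignments across these blanks that avoid any block or plot repeat gives 56 completions.

56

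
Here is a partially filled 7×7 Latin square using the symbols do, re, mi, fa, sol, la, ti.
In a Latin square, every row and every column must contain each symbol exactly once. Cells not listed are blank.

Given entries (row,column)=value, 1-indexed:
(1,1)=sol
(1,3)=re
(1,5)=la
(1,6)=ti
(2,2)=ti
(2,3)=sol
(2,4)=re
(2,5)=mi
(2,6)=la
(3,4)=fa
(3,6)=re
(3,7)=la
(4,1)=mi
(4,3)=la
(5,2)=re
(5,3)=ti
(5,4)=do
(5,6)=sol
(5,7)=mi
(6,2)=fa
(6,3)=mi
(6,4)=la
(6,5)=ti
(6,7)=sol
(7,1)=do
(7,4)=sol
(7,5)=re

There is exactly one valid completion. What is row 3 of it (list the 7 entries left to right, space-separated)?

Row 3, column 1: row 3 has {re, fa, la} and column 1 has {do, mi, sol}, leaving only ti.
Row 3, column 3: row 3 has {re, fa, la, ti} and column 3 has {re, mi, sol, la, ti}, leaving only do.
Row 3, column 5: row 3 has {do, re, fa, la, ti} and column 5 has {re, mi, la, ti}, leaving only sol.
Row 3, column 2: row 3 has {do, re, fa, sol, la, ti} and column 2 has {re, fa, ti}, leaving only mi.
So row 3 reads: ti mi do fa sol re la.

ti mi do fa sol re la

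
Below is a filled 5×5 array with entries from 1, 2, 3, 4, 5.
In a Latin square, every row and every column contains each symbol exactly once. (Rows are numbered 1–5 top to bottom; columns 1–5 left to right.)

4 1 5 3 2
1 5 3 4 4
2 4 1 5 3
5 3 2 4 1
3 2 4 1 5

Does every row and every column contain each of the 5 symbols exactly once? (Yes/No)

No

Column 4 contains 4 twice (at rows 2 and 4), so it is not a permutation.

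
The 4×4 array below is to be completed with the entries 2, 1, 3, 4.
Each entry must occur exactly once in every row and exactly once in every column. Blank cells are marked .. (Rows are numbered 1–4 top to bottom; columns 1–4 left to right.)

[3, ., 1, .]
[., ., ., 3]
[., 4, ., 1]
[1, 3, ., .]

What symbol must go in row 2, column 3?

2

Row 1, column 2: row 1 has {1, 3} and column 2 has {3, 4}, leaving only 2.
Row 1, column 4: row 1 has {2, 1, 3} and column 4 has {1, 3}, leaving only 4.
Row 2, column 2: row 2 has {3} and column 2 has {2, 3, 4}, leaving only 1.
Row 3, column 1: row 3 has {1, 4} and column 1 has {1, 3}, leaving only 2.
Row 2, column 1: row 2 has {1, 3} and column 1 has {2, 1, 3}, leaving only 4.
Row 2 already has {1, 3, 4} and column 3 already has {1}, so row 2, column 3 must be 2.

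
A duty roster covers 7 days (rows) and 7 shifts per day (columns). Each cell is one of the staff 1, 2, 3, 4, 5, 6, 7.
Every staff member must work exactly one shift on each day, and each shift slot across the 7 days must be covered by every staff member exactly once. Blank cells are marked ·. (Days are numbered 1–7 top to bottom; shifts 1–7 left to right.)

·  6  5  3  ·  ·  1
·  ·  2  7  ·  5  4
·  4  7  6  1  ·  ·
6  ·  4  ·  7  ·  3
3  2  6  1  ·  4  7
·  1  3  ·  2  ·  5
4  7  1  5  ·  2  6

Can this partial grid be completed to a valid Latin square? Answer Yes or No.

No day or shift among the givens repeats a symbol, and propagating forced cells runs into no contradiction.
One valid completion exists (for instance, 2 6 5 3 4 7 1 / 1 3 2 7 6 5 4 / 5 4 7 6 1 3 2 / 6 5 4 2 7 1 3 / 3 2 6 1 5 4 7 / 7 1 3 4 2 6 5 / 4 7 1 5 3 2 6).

Yes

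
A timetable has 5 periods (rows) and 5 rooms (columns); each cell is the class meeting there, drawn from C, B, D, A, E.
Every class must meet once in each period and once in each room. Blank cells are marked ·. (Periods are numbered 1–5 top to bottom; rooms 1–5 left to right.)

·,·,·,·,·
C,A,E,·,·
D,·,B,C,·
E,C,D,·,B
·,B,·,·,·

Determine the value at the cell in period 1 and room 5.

Period 2, room 5: period 2 has {C, A, E} and room 5 has {B}, leaving only D.
Period 2, room 4: period 2 has {C, D, A, E} and room 4 has {C}, leaving only B.
Period 3, room 2: period 3 has {C, B, D} and room 2 has {C, B, A}, leaving only E.
Period 1, room 2: period 1 has {} and room 2 has {C, B, A, E}, leaving only D.
Period 3, room 5: period 3 has {C, B, D, E} and room 5 has {B, D}, leaving only A.
Period 4, room 4: period 4 has {C, B, D, E} and room 4 has {C, B}, leaving only A.
Period 1, room 4: period 1 has {D} and room 4 has {C, B, A}, leaving only E.
Period 1 already has {D, E} and room 5 already has {B, D, A}, so period 1, room 5 must be C.

C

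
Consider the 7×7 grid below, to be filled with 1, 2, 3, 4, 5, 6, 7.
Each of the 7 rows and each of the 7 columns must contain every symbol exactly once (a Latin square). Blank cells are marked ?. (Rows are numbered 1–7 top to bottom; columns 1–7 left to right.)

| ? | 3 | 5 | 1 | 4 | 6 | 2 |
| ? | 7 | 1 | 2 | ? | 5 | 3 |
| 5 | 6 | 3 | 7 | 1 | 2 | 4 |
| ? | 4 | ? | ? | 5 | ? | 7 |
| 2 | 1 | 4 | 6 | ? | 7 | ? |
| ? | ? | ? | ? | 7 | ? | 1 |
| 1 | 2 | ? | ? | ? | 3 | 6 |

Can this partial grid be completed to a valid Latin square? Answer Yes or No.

No

Row 7, column 5: row 7 together with column 5 already contain {1, 2, 3, 4, 5, 6, 7} — every symbol — so nothing can go there. The grid has no valid completion.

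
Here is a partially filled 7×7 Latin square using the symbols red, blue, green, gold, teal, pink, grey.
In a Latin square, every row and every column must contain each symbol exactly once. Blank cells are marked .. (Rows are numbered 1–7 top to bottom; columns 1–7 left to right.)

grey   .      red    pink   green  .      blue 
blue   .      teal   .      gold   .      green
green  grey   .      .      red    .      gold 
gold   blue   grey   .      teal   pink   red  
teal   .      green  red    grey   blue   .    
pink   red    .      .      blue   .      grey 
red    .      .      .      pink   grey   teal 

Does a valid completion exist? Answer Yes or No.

No row or column among the givens repeats a symbol, and propagating forced cells runs into no contradiction.
One valid completion exists (for instance, grey teal red pink green gold blue / blue pink teal grey gold red green / green grey pink blue red teal gold / gold blue grey green teal pink red / teal gold green red grey blue pink / pink red gold teal blue green grey / red green blue gold pink grey teal).

Yes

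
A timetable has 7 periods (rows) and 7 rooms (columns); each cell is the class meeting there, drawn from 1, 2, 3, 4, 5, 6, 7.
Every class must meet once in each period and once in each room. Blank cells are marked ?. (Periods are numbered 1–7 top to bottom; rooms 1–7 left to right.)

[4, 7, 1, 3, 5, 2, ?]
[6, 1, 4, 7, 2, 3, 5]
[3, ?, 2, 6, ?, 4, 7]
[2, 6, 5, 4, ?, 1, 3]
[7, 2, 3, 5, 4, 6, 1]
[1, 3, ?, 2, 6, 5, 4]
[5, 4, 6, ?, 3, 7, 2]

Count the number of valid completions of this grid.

Period 1, room 7: eliminating its period and room leaves {6}.
Period 3, room 2: eliminating its period and room leaves {5}.
Period 3, room 5: eliminating its period and room leaves {1}.
Period 4, room 5: eliminating its period and room leaves {7}.
Period 6, room 3: eliminating its period and room leaves {7}.
Period 7, room 4: eliminating its period and room leaves {1}.
Only one assignment across all blanks avoids any period or room repeat, giving 1 completion.

1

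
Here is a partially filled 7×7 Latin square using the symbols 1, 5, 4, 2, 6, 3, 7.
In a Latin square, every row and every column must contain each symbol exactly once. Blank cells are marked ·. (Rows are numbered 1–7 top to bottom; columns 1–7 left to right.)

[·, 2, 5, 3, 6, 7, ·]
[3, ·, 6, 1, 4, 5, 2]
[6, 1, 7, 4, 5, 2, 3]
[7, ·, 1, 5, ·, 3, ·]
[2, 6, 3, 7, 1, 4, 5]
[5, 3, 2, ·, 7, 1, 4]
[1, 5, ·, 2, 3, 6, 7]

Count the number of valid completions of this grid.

Row 1, column 1: eliminating its row and column leaves {4}.
Row 1, column 7: eliminating its row and column leaves {1}.
Row 2, column 2: eliminating its row and column leaves {7}.
Row 4, column 2: eliminating its row and column leaves {4}.
Row 4, column 5: eliminating its row and column leaves {2}.
Row 4, column 7: eliminating its row and column leaves {6}.
Row 6, column 4: eliminating its row and column leaves {6}.
Row 7, column 3: eliminating its row and column leaves {4}.
Only one assignment across all blanks avoids any row or column repeat, giving 1 completion.

1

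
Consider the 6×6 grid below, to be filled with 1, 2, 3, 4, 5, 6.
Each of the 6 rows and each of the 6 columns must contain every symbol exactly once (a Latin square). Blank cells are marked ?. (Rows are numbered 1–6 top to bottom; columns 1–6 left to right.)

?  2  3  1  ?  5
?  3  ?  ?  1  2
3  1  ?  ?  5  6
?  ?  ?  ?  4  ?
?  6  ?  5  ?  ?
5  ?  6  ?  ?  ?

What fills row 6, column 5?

2

Row 1, column 5: row 1 has {1, 2, 3, 5} and column 5 has {1, 4, 5}, leaving only 6.
Row 1, column 1: row 1 has {1, 2, 3, 5, 6} and column 1 has {3, 5}, leaving only 4.
Row 2, column 1: row 2 has {1, 2, 3} and column 1 has {3, 4, 5}, leaving only 6.
Row 2, column 4: row 2 has {1, 2, 3, 6} and column 4 has {1, 5}, leaving only 4.
Row 2, column 3: row 2 has {1, 2, 3, 4, 6} and column 3 has {3, 6}, leaving only 5.
Row 3, column 4: row 3 has {1, 3, 5, 6} and column 4 has {1, 4, 5}, leaving only 2.
Row 3, column 3: row 3 has {1, 2, 3, 5, 6} and column 3 has {3, 5, 6}, leaving only 4.
Row 4, column 2: row 4 has {4} and column 2 has {1, 2, 3, 6}, leaving only 5.
Row 6, column 2: row 6 has {5, 6} and column 2 has {1, 2, 3, 5, 6}, leaving only 4.
Row 6, column 4: row 6 has {4, 5, 6} and column 4 has {1, 2, 4, 5}, leaving only 3.
Row 6 already has {3, 4, 5, 6} and column 5 already has {1, 4, 5, 6}, so row 6, column 5 must be 2.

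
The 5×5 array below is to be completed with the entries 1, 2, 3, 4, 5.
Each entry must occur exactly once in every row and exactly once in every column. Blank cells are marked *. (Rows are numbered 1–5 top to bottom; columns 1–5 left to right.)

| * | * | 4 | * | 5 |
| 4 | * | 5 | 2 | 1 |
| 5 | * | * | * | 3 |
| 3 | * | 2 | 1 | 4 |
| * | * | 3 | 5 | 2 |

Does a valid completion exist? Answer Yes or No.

No row or column among the givens repeats a symbol, and propagating forced cells runs into no contradiction.
One valid completion exists (for instance, 2 1 4 3 5 / 4 3 5 2 1 / 5 2 1 4 3 / 3 5 2 1 4 / 1 4 3 5 2).

Yes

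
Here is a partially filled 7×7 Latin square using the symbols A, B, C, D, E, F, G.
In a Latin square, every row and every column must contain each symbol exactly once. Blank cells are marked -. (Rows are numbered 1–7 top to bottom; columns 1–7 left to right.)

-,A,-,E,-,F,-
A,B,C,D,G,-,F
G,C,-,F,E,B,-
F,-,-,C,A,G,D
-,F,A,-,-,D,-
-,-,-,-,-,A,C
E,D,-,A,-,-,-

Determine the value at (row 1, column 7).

B

Row 2, column 6: row 2 has {A, B, C, D, F, G} and column 6 has {A, B, D, F, G}, leaving only E.
Row 3, column 3: row 3 has {B, C, E, F, G} and column 3 has {A, C}, leaving only D.
Row 3, column 7: row 3 has {B, C, D, E, F, G} and column 7 has {C, D, F}, leaving only A.
Row 4, column 2: row 4 has {A, C, D, F, G} and column 2 has {A, B, C, D, F}, leaving only E.
Row 4, column 3: row 4 has {A, C, D, E, F, G} and column 3 has {A, C, D}, leaving only B.
Row 1, column 3: row 1 has {A, E, F} and column 3 has {A, B, C, D}, leaving only G.
Row 1 already has {A, E, F, G} and column 7 already has {A, C, D, F}, so row 1, column 7 must be B.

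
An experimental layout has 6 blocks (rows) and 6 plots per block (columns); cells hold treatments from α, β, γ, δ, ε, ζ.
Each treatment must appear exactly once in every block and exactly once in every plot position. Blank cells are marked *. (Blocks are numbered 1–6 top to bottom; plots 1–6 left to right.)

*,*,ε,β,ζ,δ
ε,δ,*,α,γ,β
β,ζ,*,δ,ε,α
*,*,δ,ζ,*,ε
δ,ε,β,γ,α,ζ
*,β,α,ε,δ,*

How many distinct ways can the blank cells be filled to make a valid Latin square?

2

Block 1, plot 1: eliminating its block and plot leaves {α, γ}.
Block 1, plot 2: eliminating its block and plot leaves {α, γ}.
Block 2, plot 3: eliminating its block and plot leaves {ζ}.
Block 3, plot 3: eliminating its block and plot leaves {γ}.
Block 4, plot 1: eliminating its block and plot leaves {α, γ}.
Block 4, plot 2: eliminating its block and plot leaves {α, γ}.
Block 4, plot 5: eliminating its block and plot leaves {β}.
Block 6, plot 1: eliminating its block and plot leaves {γ, ζ}.
Block 6, plot 6: eliminating its block and plot leaves {γ}.
Enumerating the assignments across these blanks that avoid any block or plot repeat gives 2 completions.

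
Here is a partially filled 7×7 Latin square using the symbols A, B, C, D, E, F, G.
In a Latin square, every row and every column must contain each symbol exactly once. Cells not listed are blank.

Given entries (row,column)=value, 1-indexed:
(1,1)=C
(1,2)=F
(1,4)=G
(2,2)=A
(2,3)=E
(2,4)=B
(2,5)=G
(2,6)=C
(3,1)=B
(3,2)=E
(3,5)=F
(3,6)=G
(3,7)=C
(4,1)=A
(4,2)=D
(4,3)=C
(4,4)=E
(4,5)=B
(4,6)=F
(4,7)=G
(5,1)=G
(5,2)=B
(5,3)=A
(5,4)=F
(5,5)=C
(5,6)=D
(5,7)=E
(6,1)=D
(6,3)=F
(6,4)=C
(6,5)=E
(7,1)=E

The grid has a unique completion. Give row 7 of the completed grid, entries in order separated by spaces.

E C G D A B F

Row 2, column 1: row 2 has {A, B, C, E, G} and column 1 has {A, B, C, D, E, G}, leaving only F.
Row 2, column 7: row 2 has {A, B, C, E, F, G} and column 7 has {C, E, G}, leaving only D.
Row 3, column 3: row 3 has {B, C, E, F, G} and column 3 has {A, C, E, F}, leaving only D.
Row 1, column 3: row 1 has {C, F, G} and column 3 has {A, C, D, E, F}, leaving only B.
Row 7, column 3: row 7 has {E} and column 3 has {A, B, C, D, E, F}, leaving only G.
Row 7, column 2: row 7 has {E, G} and column 2 has {A, B, D, E, F}, leaving only C.
Row 1, column 7: row 1 has {B, C, F, G} and column 7 has {C, D, E, G}, leaving only A.
Row 1, column 5: row 1 has {A, B, C, F, G} and column 5 has {B, C, E, F, G}, leaving only D.
Row 7, column 5: row 7 has {C, E, G} and column 5 has {B, C, D, E, F, G}, leaving only A.
Row 7, column 4: row 7 has {A, C, E, G} and column 4 has {B, C, E, F, G}, leaving only D.
Row 7, column 6: row 7 has {A, C, D, E, G} and column 6 has {C, D, F, G}, leaving only B.
Row 7, column 7: row 7 has {A, B, C, D, E, G} and column 7 has {A, C, D, E, G}, leaving only F.
So row 7 reads: E C G D A B F.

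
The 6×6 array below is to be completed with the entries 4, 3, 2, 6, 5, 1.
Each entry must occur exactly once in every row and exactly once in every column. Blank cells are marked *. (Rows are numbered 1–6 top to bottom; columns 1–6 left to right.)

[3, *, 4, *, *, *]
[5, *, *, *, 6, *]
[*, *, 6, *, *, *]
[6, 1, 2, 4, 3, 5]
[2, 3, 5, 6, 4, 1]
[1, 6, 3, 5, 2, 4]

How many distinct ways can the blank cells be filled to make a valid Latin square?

Row 1, column 2: eliminating its row and column leaves {2, 5}.
Row 1, column 4: eliminating its row and column leaves {2, 1}.
Row 1, column 5: eliminating its row and column leaves {5, 1}.
Row 1, column 6: eliminating its row and column leaves {2, 6}.
Row 2, column 2: eliminating its row and column leaves {4, 2}.
Row 2, column 3: eliminating its row and column leaves {1}.
Row 2, column 4: eliminating its row and column leaves {3, 2, 1}.
Row 2, column 6: eliminating its row and column leaves {3, 2}.
Row 3, column 1: eliminating its row and column leaves {4}.
Row 3, column 2: eliminating its row and column leaves {4, 2, 5}.
Row 3, column 4: eliminating its row and column leaves {3, 2, 1}.
Row 3, column 5: eliminating its row and column leaves {5, 1}.
Row 3, column 6: eliminating its row and column leaves {3, 2}.
Enumerating the assignments across these blanks that avoid any row or column repeat gives 3 completions.

3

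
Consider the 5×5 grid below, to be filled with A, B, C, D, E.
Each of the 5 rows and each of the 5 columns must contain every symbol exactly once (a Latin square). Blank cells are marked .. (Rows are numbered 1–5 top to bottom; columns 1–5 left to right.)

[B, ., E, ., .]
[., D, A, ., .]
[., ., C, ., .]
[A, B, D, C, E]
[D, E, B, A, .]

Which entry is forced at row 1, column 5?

A

Row 1, column 4: row 1 has {B, E} and column 4 has {A, C}, leaving only D.
Row 3, column 1: row 3 has {C} and column 1 has {A, B, D}, leaving only E.
Row 2, column 1: row 2 has {A, D} and column 1 has {A, B, D, E}, leaving only C.
Row 2, column 5: row 2 has {A, C, D} and column 5 has {E}, leaving only B.
Row 2, column 4: row 2 has {A, B, C, D} and column 4 has {A, C, D}, leaving only E.
Row 3, column 2: row 3 has {C, E} and column 2 has {B, D, E}, leaving only A.
Row 1, column 2: row 1 has {B, D, E} and column 2 has {A, B, D, E}, leaving only C.
Row 1 already has {B, C, D, E} and column 5 already has {B, E}, so row 1, column 5 must be A.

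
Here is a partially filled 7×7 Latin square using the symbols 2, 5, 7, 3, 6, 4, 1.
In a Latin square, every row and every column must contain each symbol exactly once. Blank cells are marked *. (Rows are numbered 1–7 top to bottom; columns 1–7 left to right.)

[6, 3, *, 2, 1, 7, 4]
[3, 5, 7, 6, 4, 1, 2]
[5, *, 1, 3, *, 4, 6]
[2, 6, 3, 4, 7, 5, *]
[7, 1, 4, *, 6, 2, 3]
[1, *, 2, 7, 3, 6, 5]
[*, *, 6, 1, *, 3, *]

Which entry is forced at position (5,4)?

Row 5 already has {2, 7, 3, 6, 4, 1} and column 4 already has {2, 7, 3, 6, 4, 1}, so row 5, column 4 must be 5.

5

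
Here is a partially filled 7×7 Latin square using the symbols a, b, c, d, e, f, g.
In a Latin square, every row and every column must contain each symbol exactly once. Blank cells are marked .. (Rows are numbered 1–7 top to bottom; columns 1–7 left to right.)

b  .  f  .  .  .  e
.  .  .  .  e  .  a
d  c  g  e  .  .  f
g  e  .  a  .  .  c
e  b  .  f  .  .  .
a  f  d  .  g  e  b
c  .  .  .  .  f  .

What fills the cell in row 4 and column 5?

Row 2, column 1: row 2 has {a, e} and column 1 has {a, b, c, d, e, g}, leaving only f.
Row 4, column 3: row 4 has {a, c, e, g} and column 3 has {d, f, g}, leaving only b.
Row 2, column 3: row 2 has {a, e, f} and column 3 has {b, d, f, g}, leaving only c.
Row 4, column 6: row 4 has {a, b, c, e, g} and column 6 has {e, f}, leaving only d.
Row 4 already has {a, b, c, d, e, g} and column 5 already has {e, g}, so row 4, column 5 must be f.

f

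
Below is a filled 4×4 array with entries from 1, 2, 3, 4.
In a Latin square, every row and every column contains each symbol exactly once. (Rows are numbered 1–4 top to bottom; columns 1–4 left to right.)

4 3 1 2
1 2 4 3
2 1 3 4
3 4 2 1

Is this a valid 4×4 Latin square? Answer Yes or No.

Each row is a permutation of the 4 symbols, and so is each column.

Yes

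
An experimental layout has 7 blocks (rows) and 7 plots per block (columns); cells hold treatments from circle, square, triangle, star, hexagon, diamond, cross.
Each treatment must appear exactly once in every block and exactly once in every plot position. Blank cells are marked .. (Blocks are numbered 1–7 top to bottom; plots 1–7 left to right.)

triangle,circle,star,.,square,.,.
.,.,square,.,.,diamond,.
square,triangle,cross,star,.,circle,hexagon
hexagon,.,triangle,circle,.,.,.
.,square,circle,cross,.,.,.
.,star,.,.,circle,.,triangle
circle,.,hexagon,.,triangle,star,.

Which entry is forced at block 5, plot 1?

diamond

Block 3, plot 5: block 3 has {circle, square, triangle, star, hexagon, cross} and plot 5 has {circle, square, triangle}, leaving only diamond.
Block 6, plot 3: block 6 has {circle, triangle, star} and plot 3 has {circle, square, triangle, star, hexagon, cross}, leaving only diamond.
Block 6, plot 1: block 6 has {circle, triangle, star, diamond} and plot 1 has {circle, square, triangle, hexagon}, leaving only cross.
Block 2, plot 1: block 2 has {square, diamond} and plot 1 has {circle, square, triangle, hexagon, cross}, leaving only star.
Block 5 already has {circle, square, cross} and plot 1 already has {circle, square, triangle, star, hexagon, cross}, so block 5, plot 1 must be diamond.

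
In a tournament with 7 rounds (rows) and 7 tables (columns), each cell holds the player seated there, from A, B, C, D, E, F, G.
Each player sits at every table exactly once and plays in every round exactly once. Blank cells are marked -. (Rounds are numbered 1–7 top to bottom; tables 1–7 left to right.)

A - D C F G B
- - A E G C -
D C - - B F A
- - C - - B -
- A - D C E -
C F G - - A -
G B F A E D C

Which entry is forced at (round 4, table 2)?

Round 1, table 2: round 1 has {A, B, C, D, F, G} and table 2 has {A, B, C, F}, leaving only E.
Round 2, table 2: round 2 has {A, C, E, G} and table 2 has {A, B, C, E, F}, leaving only D.
Round 4 already has {B, C} and table 2 already has {A, B, C, D, E, F}, so round 4, table 2 must be G.

G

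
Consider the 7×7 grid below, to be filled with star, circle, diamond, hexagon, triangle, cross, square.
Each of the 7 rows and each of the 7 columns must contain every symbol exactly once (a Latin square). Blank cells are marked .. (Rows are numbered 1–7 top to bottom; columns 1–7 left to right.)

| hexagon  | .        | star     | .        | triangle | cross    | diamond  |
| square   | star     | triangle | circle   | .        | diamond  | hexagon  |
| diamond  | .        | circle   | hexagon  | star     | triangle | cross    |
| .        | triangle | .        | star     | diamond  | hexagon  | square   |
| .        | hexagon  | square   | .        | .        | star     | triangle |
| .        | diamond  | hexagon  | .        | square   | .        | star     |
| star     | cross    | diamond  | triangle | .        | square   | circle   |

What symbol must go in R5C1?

Row 1, column 4: row 1 has {star, diamond, hexagon, triangle, cross} and column 4 has {star, circle, hexagon, triangle}, leaving only square.
Row 1, column 2: row 1 has {star, diamond, hexagon, triangle, cross, square} and column 2 has {star, diamond, hexagon, triangle, cross}, leaving only circle.
Row 2, column 5: row 2 has {star, circle, diamond, hexagon, triangle, square} and column 5 has {star, diamond, triangle, square}, leaving only cross.
Row 3, column 2: row 3 has {star, circle, diamond, hexagon, triangle, cross} and column 2 has {star, circle, diamond, hexagon, triangle, cross}, leaving only square.
Row 4, column 3: row 4 has {star, diamond, hexagon, triangle, square} and column 3 has {star, circle, diamond, hexagon, triangle, square}, leaving only cross.
Row 4, column 1: row 4 has {star, diamond, hexagon, triangle, cross, square} and column 1 has {star, diamond, hexagon, square}, leaving only circle.
Row 5 already has {star, hexagon, triangle, square} and column 1 already has {star, circle, diamond, hexagon, square}, so row 5, column 1 must be cross.

cross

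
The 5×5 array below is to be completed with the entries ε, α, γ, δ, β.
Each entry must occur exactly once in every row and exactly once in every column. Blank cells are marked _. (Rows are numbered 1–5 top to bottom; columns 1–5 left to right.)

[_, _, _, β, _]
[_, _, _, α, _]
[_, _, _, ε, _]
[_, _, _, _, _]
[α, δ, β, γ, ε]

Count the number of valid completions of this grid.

56

Row 1, column 1: eliminating its row and column leaves {ε, γ, δ}.
Row 1, column 2: eliminating its row and column leaves {ε, α, γ}.
Row 1, column 3: eliminating its row and column leaves {ε, α, γ, δ}.
Row 1, column 5: eliminating its row and column leaves {α, γ, δ}.
Row 2, column 1: eliminating its row and column leaves {ε, γ, δ, β}.
Row 2, column 2: eliminating its row and column leaves {ε, γ, β}.
Row 2, column 3: eliminating its row and column leaves {ε, γ, δ}.
Row 2, column 5: eliminating its row and column leaves {γ, δ, β}.
Row 3, column 1: eliminating its row and column leaves {γ, δ, β}.
Row 3, column 2: eliminating its row and column leaves {α, γ, β}.
Row 3, column 3: eliminating its row and column leaves {α, γ, δ}.
Row 3, column 5: eliminating its row and column leaves {α, γ, δ, β}.
Row 4, column 1: eliminating its row and column leaves {ε, γ, δ, β}.
Row 4, column 2: eliminating its row and column leaves {ε, α, γ, β}.
Row 4, column 3: eliminating its row and column leaves {ε, α, γ, δ}.
Row 4, column 4: eliminating its row and column leaves {δ}.
Row 4, column 5: eliminating its row and column leaves {α, γ, δ, β}.
Enumerating the assignments across these blanks that avoid any row or column repeat gives 56 completions.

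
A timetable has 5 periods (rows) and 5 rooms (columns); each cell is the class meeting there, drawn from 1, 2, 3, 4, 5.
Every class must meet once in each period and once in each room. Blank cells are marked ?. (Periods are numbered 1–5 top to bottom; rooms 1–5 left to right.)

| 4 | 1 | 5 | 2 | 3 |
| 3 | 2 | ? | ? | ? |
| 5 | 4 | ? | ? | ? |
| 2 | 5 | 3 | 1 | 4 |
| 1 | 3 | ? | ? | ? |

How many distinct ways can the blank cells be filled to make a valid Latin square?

Period 2, room 3: eliminating its period and room leaves {1, 4}.
Period 2, room 4: eliminating its period and room leaves {4, 5}.
Period 2, room 5: eliminating its period and room leaves {1, 5}.
Period 3, room 3: eliminating its period and room leaves {1, 2}.
Period 3, room 4: eliminating its period and room leaves {3}.
Period 3, room 5: eliminating its period and room leaves {1, 2}.
Period 5, room 3: eliminating its period and room leaves {2, 4}.
Period 5, room 4: eliminating its period and room leaves {4, 5}.
Period 5, room 5: eliminating its period and room leaves {2, 5}.
Enumerating the assignments across these blanks that avoid any period or room repeat gives 2 completions.

2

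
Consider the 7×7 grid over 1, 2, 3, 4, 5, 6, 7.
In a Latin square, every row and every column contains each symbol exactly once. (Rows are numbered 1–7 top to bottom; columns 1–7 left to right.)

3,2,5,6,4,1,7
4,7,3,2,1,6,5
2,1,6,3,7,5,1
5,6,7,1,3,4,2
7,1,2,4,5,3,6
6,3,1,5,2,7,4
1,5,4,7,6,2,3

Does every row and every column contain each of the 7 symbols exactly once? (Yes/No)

Row 3 contains 1 twice (at columns 2 and 7), so it is not a permutation.

No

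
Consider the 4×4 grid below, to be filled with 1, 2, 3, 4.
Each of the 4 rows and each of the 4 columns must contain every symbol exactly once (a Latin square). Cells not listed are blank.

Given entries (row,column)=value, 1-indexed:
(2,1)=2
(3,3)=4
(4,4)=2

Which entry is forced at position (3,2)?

Row 3, column 2 is narrowed to {1, 2, 3}.
If it were 1, then row 3, column 4 would be left with no valid symbol.
If it were 3, then row 3, column 4 would be left with no valid symbol.
So row 3, column 2 must be 2.

2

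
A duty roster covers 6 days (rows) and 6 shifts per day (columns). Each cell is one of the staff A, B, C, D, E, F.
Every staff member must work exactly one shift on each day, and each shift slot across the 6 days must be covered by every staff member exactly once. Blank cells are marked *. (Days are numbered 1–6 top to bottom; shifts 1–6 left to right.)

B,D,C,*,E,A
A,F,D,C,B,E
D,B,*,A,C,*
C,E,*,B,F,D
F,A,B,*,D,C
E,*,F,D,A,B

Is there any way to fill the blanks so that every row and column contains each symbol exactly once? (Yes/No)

Yes

No day or shift among the givens repeats a symbol, and propagating forced cells runs into no contradiction.
One valid completion exists (for instance, B D C F E A / A F D C B E / D B E A C F / C E A B F D / F A B E D C / E C F D A B).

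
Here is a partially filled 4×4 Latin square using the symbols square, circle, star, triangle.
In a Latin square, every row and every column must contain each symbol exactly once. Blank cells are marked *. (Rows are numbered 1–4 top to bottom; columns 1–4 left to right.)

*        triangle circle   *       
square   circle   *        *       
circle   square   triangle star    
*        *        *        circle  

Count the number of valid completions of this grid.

Row 1, column 1: eliminating its row and column leaves {star}.
Row 1, column 4: eliminating its row and column leaves {square}.
Row 2, column 3: eliminating its row and column leaves {star}.
Row 2, column 4: eliminating its row and column leaves {triangle}.
Row 4, column 1: eliminating its row and column leaves {star, triangle}.
Row 4, column 2: eliminating its row and column leaves {star}.
Row 4, column 3: eliminating its row and column leaves {square, star}.
Only one assignment across all blanks avoids any row or column repeat, giving 1 completion.

1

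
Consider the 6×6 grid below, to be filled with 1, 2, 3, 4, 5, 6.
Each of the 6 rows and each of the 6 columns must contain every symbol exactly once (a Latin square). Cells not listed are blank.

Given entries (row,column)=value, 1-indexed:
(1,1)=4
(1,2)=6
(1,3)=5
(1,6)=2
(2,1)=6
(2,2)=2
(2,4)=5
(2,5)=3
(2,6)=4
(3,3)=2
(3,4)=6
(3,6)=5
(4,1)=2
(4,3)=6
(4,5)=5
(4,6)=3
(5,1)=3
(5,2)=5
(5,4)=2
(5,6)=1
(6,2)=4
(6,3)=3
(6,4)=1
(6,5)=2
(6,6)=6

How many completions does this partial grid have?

Row 1, column 4: eliminating its row and column leaves {3}.
Row 1, column 5: eliminating its row and column leaves {1}.
Row 2, column 3: eliminating its row and column leaves {1}.
Row 3, column 1: eliminating its row and column leaves {1}.
Row 3, column 2: eliminating its row and column leaves {1, 3}.
Row 3, column 5: eliminating its row and column leaves {1, 4}.
Row 4, column 2: eliminating its row and column leaves {1}.
Row 4, column 4: eliminating its row and column leaves {4}.
Row 5, column 3: eliminating its row and column leaves {4}.
Row 5, column 5: eliminating its row and column leaves {4, 6}.
Row 6, column 1: eliminating its row and column leaves {5}.
Only one assignment across all blanks avoids any row or column repeat, giving 1 completion.

1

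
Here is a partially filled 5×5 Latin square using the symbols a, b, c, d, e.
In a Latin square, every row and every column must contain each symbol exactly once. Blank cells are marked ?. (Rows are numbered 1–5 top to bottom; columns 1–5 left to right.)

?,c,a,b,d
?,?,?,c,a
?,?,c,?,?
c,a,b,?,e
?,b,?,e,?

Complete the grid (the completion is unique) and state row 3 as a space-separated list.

d e c a b

Row 3, column 5: row 3 has {c} and column 5 has {a, d, e}, leaving only b.
Row 1, column 1: row 1 has {a, b, c, d} and column 1 has {c}, leaving only e.
Row 4, column 4: row 4 has {a, b, c, e} and column 4 has {b, c, e}, leaving only d.
Row 3, column 4: row 3 has {b, c} and column 4 has {b, c, d, e}, leaving only a.
Row 3, column 1: row 3 has {a, b, c} and column 1 has {c, e}, leaving only d.
Row 3, column 2: row 3 has {a, b, c, d} and column 2 has {a, b, c}, leaving only e.
So row 3 reads: d e c a b.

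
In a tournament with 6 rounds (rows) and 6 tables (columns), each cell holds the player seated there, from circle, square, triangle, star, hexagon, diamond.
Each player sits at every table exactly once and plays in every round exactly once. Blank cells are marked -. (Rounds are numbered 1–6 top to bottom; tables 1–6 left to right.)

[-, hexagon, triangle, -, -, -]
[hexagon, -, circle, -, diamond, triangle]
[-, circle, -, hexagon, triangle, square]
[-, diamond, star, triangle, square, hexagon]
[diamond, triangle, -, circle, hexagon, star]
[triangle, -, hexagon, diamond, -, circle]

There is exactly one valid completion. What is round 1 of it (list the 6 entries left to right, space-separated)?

Round 1, table 6: round 1 has {triangle, hexagon} and table 6 has {circle, square, triangle, star, hexagon}, leaving only diamond.
Round 3, table 1: round 3 has {circle, square, triangle, hexagon} and table 1 has {triangle, hexagon, diamond}, leaving only star.
Round 3, table 3: round 3 has {circle, square, triangle, star, hexagon} and table 3 has {circle, triangle, star, hexagon}, leaving only diamond.
Round 4, table 1: round 4 has {square, triangle, star, hexagon, diamond} and table 1 has {triangle, star, hexagon, diamond}, leaving only circle.
Round 1, table 1: round 1 has {triangle, hexagon, diamond} and table 1 has {circle, triangle, star, hexagon, diamond}, leaving only square.
Round 1, table 4: round 1 has {square, triangle, hexagon, diamond} and table 4 has {circle, triangle, hexagon, diamond}, leaving only star.
Round 1, table 5: round 1 has {square, triangle, star, hexagon, diamond} and table 5 has {square, triangle, hexagon, diamond}, leaving only circle.
So round 1 reads: square hexagon triangle star circle diamond.

square hexagon triangle star circle diamond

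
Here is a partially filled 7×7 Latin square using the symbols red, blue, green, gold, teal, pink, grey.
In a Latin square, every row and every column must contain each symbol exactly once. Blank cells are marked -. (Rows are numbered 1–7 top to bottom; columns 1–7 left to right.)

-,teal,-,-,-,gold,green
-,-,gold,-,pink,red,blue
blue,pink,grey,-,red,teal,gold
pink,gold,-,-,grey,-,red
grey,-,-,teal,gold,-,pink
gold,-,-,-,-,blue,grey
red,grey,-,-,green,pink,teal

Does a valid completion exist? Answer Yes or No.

Row 1, column 1: row 1 together with column 1 already contain {red, blue, green, gold, teal, pink, grey} — every symbol — so nothing can go there. The grid has no valid completion.

No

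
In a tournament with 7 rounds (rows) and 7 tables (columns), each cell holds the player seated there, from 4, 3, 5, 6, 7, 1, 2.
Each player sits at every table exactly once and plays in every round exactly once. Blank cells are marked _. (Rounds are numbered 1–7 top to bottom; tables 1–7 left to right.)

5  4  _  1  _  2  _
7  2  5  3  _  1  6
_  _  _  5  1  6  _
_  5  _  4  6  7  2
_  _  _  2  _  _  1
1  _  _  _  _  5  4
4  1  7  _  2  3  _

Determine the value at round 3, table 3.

Round 2, table 5: round 2 has {3, 5, 6, 7, 1, 2} and table 5 has {6, 1, 2}, leaving only 4.
Round 4, table 1: round 4 has {4, 5, 6, 7, 2} and table 1 has {4, 5, 7, 1}, leaving only 3.
Round 3, table 1: round 3 has {5, 6, 1} and table 1 has {4, 3, 5, 7, 1}, leaving only 2.
Round 4, table 3: round 4 has {4, 3, 5, 6, 7, 2} and table 3 has {5, 7}, leaving only 1.
Round 5, table 1: round 5 has {1, 2} and table 1 has {4, 3, 5, 7, 1, 2}, leaving only 6.
Round 5, table 6: round 5 has {6, 1, 2} and table 6 has {3, 5, 6, 7, 1, 2}, leaving only 4.
Round 5, table 3: round 5 has {4, 6, 1, 2} and table 3 has {5, 7, 1}, leaving only 3.
Round 3 already has {5, 6, 1, 2} and table 3 already has {3, 5, 7, 1}, so round 3, table 3 must be 4.

4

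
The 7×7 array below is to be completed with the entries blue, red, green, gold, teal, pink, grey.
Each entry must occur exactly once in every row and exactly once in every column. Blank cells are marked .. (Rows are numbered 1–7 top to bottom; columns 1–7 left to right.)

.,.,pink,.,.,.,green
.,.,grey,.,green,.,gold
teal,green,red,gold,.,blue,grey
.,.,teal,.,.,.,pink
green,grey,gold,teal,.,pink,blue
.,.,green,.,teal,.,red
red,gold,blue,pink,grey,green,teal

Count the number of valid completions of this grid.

7

Row 1, column 1: eliminating its row and column leaves {blue, gold, grey}.
Row 1, column 2: eliminating its row and column leaves {blue, red, teal}.
Row 1, column 4: eliminating its row and column leaves {blue, red, grey}.
Row 1, column 5: eliminating its row and column leaves {blue, red, gold}.
Row 1, column 6: eliminating its row and column leaves {red, gold, teal, grey}.
Row 2, column 1: eliminating its row and column leaves {blue, pink}.
Row 2, column 2: eliminating its row and column leaves {blue, red, teal, pink}.
Row 2, column 4: eliminating its row and column leaves {blue, red}.
Row 2, column 6: eliminating its row and column leaves {red, teal}.
Row 3, column 5: eliminating its row and column leaves {pink}.
Row 4, column 1: eliminating its row and column leaves {blue, gold, grey}.
Row 4, column 2: eliminating its row and column leaves {blue, red}.
Row 4, column 4: eliminating its row and column leaves {blue, red, green, grey}.
Row 4, column 5: eliminating its row and column leaves {blue, red, gold}.
Row 4, column 6: eliminating its row and column leaves {red, gold, grey}.
Row 5, column 5: eliminating its row and column leaves {red}.
Row 6, column 1: eliminating its row and column leaves {blue, gold, pink, grey}.
Row 6, column 2: eliminating its row and column leaves {blue, pink}.
Row 6, column 4: eliminating its row and column leaves {blue, grey}.
Row 6, column 6: eliminating its row and column leaves {gold, grey}.
Enumerating the assignments across these blanks that avoid any row or column repeat gives 7 completions.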